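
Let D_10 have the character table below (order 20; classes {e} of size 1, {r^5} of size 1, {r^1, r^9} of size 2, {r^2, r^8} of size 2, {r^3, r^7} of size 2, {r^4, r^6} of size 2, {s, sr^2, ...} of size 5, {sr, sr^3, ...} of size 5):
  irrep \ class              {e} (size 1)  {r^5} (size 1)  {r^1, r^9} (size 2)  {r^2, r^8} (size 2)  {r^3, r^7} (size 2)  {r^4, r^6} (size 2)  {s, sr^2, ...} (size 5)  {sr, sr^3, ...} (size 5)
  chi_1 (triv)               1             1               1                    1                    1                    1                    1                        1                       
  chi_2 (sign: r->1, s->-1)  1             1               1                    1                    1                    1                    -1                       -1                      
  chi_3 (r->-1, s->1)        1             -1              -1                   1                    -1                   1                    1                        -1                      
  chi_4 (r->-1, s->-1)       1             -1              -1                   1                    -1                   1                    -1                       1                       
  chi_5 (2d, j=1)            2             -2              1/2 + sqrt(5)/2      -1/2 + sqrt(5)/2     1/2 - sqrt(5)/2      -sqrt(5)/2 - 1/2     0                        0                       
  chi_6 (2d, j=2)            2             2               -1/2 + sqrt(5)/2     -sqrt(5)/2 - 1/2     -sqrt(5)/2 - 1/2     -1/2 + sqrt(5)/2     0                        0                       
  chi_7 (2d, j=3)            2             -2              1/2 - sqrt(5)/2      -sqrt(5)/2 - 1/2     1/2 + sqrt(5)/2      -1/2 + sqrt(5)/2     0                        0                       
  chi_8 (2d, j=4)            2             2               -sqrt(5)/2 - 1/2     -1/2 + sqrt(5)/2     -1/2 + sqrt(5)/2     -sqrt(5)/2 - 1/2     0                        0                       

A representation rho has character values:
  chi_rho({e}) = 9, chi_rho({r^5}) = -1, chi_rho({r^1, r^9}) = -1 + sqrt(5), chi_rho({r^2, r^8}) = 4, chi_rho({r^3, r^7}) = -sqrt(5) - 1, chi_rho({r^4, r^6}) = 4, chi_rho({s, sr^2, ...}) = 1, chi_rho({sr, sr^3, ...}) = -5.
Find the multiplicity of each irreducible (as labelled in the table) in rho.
Multiplicities: chi_1: 0, chi_2: 2, chi_3: 3, chi_4: 0, chi_5: 1, chi_6: 1, chi_7: 0, chi_8: 0.

Justification: Use <chi_rho, chi> = (1/|G|) sum_C |C| * chi_rho(C) * conj(chi(C)) with |G| = 20 for each irreducible chi in the table:
  <chi_rho, chi_1> = (1/20)[1*(9)*conj(1) + 1*(-1)*conj(1) + 2*(-1 + sqrt(5))*conj(1) + 2*(4)*conj(1) + 2*(-sqrt(5) - 1)*conj(1) + 2*(4)*conj(1) + 5*(1)*conj(1) + 5*(-5)*conj(1)]
      = (1/20)[(9) + (-1) + (-2 + 2*sqrt(5)) + (8) + (-2*sqrt(5) - 2) + (8) + (5) + (-25)] = 0/20 = 0
  <chi_rho, chi_2> = (1/20)[1*(9)*conj(1) + 1*(-1)*conj(1) + 2*(-1 + sqrt(5))*conj(1) + 2*(4)*conj(1) + 2*(-sqrt(5) - 1)*conj(1) + 2*(4)*conj(1) + 5*(1)*conj(-1) + 5*(-5)*conj(-1)]
      = (1/20)[(9) + (-1) + (-2 + 2*sqrt(5)) + (8) + (-2*sqrt(5) - 2) + (8) + (-5) + (25)] = 40/20 = 2
  <chi_rho, chi_3> = (1/20)[1*(9)*conj(1) + 1*(-1)*conj(-1) + 2*(-1 + sqrt(5))*conj(-1) + 2*(4)*conj(1) + 2*(-sqrt(5) - 1)*conj(-1) + 2*(4)*conj(1) + 5*(1)*conj(1) + 5*(-5)*conj(-1)]
      = (1/20)[(9) + (1) + (2 - 2*sqrt(5)) + (8) + (2 + 2*sqrt(5)) + (8) + (5) + (25)] = 60/20 = 3
  <chi_rho, chi_4> = (1/20)[1*(9)*conj(1) + 1*(-1)*conj(-1) + 2*(-1 + sqrt(5))*conj(-1) + 2*(4)*conj(1) + 2*(-sqrt(5) - 1)*conj(-1) + 2*(4)*conj(1) + 5*(1)*conj(-1) + 5*(-5)*conj(1)]
      = (1/20)[(9) + (1) + (2 - 2*sqrt(5)) + (8) + (2 + 2*sqrt(5)) + (8) + (-5) + (-25)] = 0/20 = 0
  <chi_rho, chi_5> = (1/20)[1*(9)*conj(2) + 1*(-1)*conj(-2) + 2*(-1 + sqrt(5))*conj(1/2 + sqrt(5)/2) + 2*(4)*conj(-1/2 + sqrt(5)/2) + 2*(-sqrt(5) - 1)*conj(1/2 - sqrt(5)/2) + 2*(4)*conj(-sqrt(5)/2 - 1/2) + 5*(1)*conj(0) + 5*(-5)*conj(0)]
      = (1/20)[(18) + (2) + (4) + (-4 + 4*sqrt(5)) + (4) + (-4*sqrt(5) - 4) + (0) + (0)] = 20/20 = 1
  <chi_rho, chi_6> = (1/20)[1*(9)*conj(2) + 1*(-1)*conj(2) + 2*(-1 + sqrt(5))*conj(-1/2 + sqrt(5)/2) + 2*(4)*conj(-sqrt(5)/2 - 1/2) + 2*(-sqrt(5) - 1)*conj(-sqrt(5)/2 - 1/2) + 2*(4)*conj(-1/2 + sqrt(5)/2) + 5*(1)*conj(0) + 5*(-5)*conj(0)]
      = (1/20)[(18) + (-2) + (6 - 2*sqrt(5)) + (-4*sqrt(5) - 4) + (2*sqrt(5) + 6) + (-4 + 4*sqrt(5)) + (0) + (0)] = 20/20 = 1
  <chi_rho, chi_7> = (1/20)[1*(9)*conj(2) + 1*(-1)*conj(-2) + 2*(-1 + sqrt(5))*conj(1/2 - sqrt(5)/2) + 2*(4)*conj(-sqrt(5)/2 - 1/2) + 2*(-sqrt(5) - 1)*conj(1/2 + sqrt(5)/2) + 2*(4)*conj(-1/2 + sqrt(5)/2) + 5*(1)*conj(0) + 5*(-5)*conj(0)]
      = (1/20)[(18) + (2) + (-6 + 2*sqrt(5)) + (-4*sqrt(5) - 4) + (-6 - 2*sqrt(5)) + (-4 + 4*sqrt(5)) + (0) + (0)] = 0/20 = 0
  <chi_rho, chi_8> = (1/20)[1*(9)*conj(2) + 1*(-1)*conj(2) + 2*(-1 + sqrt(5))*conj(-sqrt(5)/2 - 1/2) + 2*(4)*conj(-1/2 + sqrt(5)/2) + 2*(-sqrt(5) - 1)*conj(-1/2 + sqrt(5)/2) + 2*(4)*conj(-sqrt(5)/2 - 1/2) + 5*(1)*conj(0) + 5*(-5)*conj(0)]
      = (1/20)[(18) + (-2) + (-4) + (-4 + 4*sqrt(5)) + (-4) + (-4*sqrt(5) - 4) + (0) + (0)] = 0/20 = 0
Dimension check: dim(rho) = sum (mult * dim) = 0*1 + 2*1 + 3*1 + 0*1 + 1*2 + 1*2 + 0*2 + 0*2 = 9 = chi_rho(e) = 9.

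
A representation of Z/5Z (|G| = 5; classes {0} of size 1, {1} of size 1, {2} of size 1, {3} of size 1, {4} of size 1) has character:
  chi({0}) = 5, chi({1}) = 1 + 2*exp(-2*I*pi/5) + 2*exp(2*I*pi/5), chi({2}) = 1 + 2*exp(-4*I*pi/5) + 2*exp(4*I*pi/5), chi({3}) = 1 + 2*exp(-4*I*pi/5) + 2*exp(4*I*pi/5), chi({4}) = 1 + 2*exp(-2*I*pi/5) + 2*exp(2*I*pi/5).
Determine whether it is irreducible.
Not irreducible (reducible): <chi, chi> = 9 > 1.

Argument: <chi, chi> = (1/|G|) sum_C |C| * |chi(C)|^2 = (1/5)[1*|5|^2 + 1*|1 + 2*exp(-2*I*pi/5) + 2*exp(2*I*pi/5)|^2 + 1*|1 + 2*exp(-4*I*pi/5) + 2*exp(4*I*pi/5)|^2 + 1*|1 + 2*exp(-4*I*pi/5) + 2*exp(4*I*pi/5)|^2 + 1*|1 + 2*exp(-2*I*pi/5) + 2*exp(2*I*pi/5)|^2]
  = (1/5)[(25) + (5) + (5) + (5) + (5)] = 45/5 = 9.
(Exp terms are combined using exp(i*s)*conj(exp(i*t)) = exp(i*(s-t)), and sums of them are collapsed using the identity that for every m > 1 the m distinct m-th roots of unity sum to 0, e.g. 1 + exp(2*I*pi/3) + exp(-2*I*pi/3) = 0.)
A character is irreducible iff <chi, chi> = 1, so this representation is reducible.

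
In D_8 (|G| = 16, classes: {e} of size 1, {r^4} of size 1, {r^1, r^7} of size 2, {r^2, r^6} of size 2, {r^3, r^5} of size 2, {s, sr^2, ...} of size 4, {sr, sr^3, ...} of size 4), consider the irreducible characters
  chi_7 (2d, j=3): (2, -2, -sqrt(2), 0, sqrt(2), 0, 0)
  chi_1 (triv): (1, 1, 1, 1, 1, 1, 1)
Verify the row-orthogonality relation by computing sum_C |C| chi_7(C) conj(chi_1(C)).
Sum = 0; so <chi_7, chi_1> = 0 (distinct irreducibles are orthogonal).

Justification: Compute term by term over conjugacy classes (|C| * chi_7(C) * conj(chi_1(C))):
  1*(2)*conj(1) + 1*(-2)*conj(1) + 2*(-sqrt(2))*conj(1) + 2*(0)*conj(1) + 2*(sqrt(2))*conj(1) + 4*(0)*conj(1) + 4*(0)*conj(1)
  = (2) + (-2) + (-2*sqrt(2)) + (0) + (2*sqrt(2)) + (0) + (0)
  = 0.
Dividing by |G| = 16 gives 0/16 = 0, matching the row-orthogonality relation <chi_7, chi_1> = [chi_7 = chi_1].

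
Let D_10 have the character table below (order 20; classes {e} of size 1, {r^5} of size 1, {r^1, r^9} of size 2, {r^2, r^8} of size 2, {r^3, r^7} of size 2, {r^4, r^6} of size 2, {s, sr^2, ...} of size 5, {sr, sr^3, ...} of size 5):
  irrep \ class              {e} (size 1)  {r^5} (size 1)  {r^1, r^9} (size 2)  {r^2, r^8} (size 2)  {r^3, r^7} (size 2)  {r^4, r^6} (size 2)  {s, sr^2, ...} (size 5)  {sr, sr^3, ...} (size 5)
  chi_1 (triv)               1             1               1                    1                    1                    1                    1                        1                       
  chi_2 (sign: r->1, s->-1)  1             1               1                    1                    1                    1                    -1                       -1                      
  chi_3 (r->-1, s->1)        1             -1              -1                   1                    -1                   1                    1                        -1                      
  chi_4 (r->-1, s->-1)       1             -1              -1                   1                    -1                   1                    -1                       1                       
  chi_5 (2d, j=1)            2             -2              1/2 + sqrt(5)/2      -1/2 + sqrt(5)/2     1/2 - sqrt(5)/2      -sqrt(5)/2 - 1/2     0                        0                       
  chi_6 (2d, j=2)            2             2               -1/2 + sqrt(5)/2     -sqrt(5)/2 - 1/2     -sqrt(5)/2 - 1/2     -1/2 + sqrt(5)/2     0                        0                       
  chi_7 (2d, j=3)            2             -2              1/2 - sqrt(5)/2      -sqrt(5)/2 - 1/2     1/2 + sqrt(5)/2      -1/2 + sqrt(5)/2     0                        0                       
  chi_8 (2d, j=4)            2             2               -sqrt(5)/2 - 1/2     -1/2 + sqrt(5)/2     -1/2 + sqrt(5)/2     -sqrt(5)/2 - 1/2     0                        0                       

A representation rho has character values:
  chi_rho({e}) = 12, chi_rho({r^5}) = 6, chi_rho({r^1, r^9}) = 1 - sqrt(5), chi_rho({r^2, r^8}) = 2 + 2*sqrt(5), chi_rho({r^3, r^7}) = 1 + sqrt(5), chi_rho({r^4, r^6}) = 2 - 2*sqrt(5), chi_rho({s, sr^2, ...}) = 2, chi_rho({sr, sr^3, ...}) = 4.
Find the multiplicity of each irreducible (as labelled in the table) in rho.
Multiplicities: chi_1: 3, chi_2: 0, chi_3: 0, chi_4: 1, chi_5: 1, chi_6: 0, chi_7: 0, chi_8: 3.

Details: Use <chi_rho, chi> = (1/|G|) sum_C |C| * chi_rho(C) * conj(chi(C)) with |G| = 20 for each irreducible chi in the table:
  <chi_rho, chi_1> = (1/20)[1*(12)*conj(1) + 1*(6)*conj(1) + 2*(1 - sqrt(5))*conj(1) + 2*(2 + 2*sqrt(5))*conj(1) + 2*(1 + sqrt(5))*conj(1) + 2*(2 - 2*sqrt(5))*conj(1) + 5*(2)*conj(1) + 5*(4)*conj(1)]
      = (1/20)[(12) + (6) + (2 - 2*sqrt(5)) + (4 + 4*sqrt(5)) + (2 + 2*sqrt(5)) + (4 - 4*sqrt(5)) + (10) + (20)] = 60/20 = 3
  <chi_rho, chi_2> = (1/20)[1*(12)*conj(1) + 1*(6)*conj(1) + 2*(1 - sqrt(5))*conj(1) + 2*(2 + 2*sqrt(5))*conj(1) + 2*(1 + sqrt(5))*conj(1) + 2*(2 - 2*sqrt(5))*conj(1) + 5*(2)*conj(-1) + 5*(4)*conj(-1)]
      = (1/20)[(12) + (6) + (2 - 2*sqrt(5)) + (4 + 4*sqrt(5)) + (2 + 2*sqrt(5)) + (4 - 4*sqrt(5)) + (-10) + (-20)] = 0/20 = 0
  <chi_rho, chi_3> = (1/20)[1*(12)*conj(1) + 1*(6)*conj(-1) + 2*(1 - sqrt(5))*conj(-1) + 2*(2 + 2*sqrt(5))*conj(1) + 2*(1 + sqrt(5))*conj(-1) + 2*(2 - 2*sqrt(5))*conj(1) + 5*(2)*conj(1) + 5*(4)*conj(-1)]
      = (1/20)[(12) + (-6) + (-2 + 2*sqrt(5)) + (4 + 4*sqrt(5)) + (-2*sqrt(5) - 2) + (4 - 4*sqrt(5)) + (10) + (-20)] = 0/20 = 0
  <chi_rho, chi_4> = (1/20)[1*(12)*conj(1) + 1*(6)*conj(-1) + 2*(1 - sqrt(5))*conj(-1) + 2*(2 + 2*sqrt(5))*conj(1) + 2*(1 + sqrt(5))*conj(-1) + 2*(2 - 2*sqrt(5))*conj(1) + 5*(2)*conj(-1) + 5*(4)*conj(1)]
      = (1/20)[(12) + (-6) + (-2 + 2*sqrt(5)) + (4 + 4*sqrt(5)) + (-2*sqrt(5) - 2) + (4 - 4*sqrt(5)) + (-10) + (20)] = 20/20 = 1
  <chi_rho, chi_5> = (1/20)[1*(12)*conj(2) + 1*(6)*conj(-2) + 2*(1 - sqrt(5))*conj(1/2 + sqrt(5)/2) + 2*(2 + 2*sqrt(5))*conj(-1/2 + sqrt(5)/2) + 2*(1 + sqrt(5))*conj(1/2 - sqrt(5)/2) + 2*(2 - 2*sqrt(5))*conj(-sqrt(5)/2 - 1/2) + 5*(2)*conj(0) + 5*(4)*conj(0)]
      = (1/20)[(24) + (-12) + (-4) + (8) + (-4) + (8) + (0) + (0)] = 20/20 = 1
  <chi_rho, chi_6> = (1/20)[1*(12)*conj(2) + 1*(6)*conj(2) + 2*(1 - sqrt(5))*conj(-1/2 + sqrt(5)/2) + 2*(2 + 2*sqrt(5))*conj(-sqrt(5)/2 - 1/2) + 2*(1 + sqrt(5))*conj(-sqrt(5)/2 - 1/2) + 2*(2 - 2*sqrt(5))*conj(-1/2 + sqrt(5)/2) + 5*(2)*conj(0) + 5*(4)*conj(0)]
      = (1/20)[(24) + (12) + (-6 + 2*sqrt(5)) + (-12 - 4*sqrt(5)) + (-6 - 2*sqrt(5)) + (-12 + 4*sqrt(5)) + (0) + (0)] = 0/20 = 0
  <chi_rho, chi_7> = (1/20)[1*(12)*conj(2) + 1*(6)*conj(-2) + 2*(1 - sqrt(5))*conj(1/2 - sqrt(5)/2) + 2*(2 + 2*sqrt(5))*conj(-sqrt(5)/2 - 1/2) + 2*(1 + sqrt(5))*conj(1/2 + sqrt(5)/2) + 2*(2 - 2*sqrt(5))*conj(-1/2 + sqrt(5)/2) + 5*(2)*conj(0) + 5*(4)*conj(0)]
      = (1/20)[(24) + (-12) + (6 - 2*sqrt(5)) + (-12 - 4*sqrt(5)) + (2*sqrt(5) + 6) + (-12 + 4*sqrt(5)) + (0) + (0)] = 0/20 = 0
  <chi_rho, chi_8> = (1/20)[1*(12)*conj(2) + 1*(6)*conj(2) + 2*(1 - sqrt(5))*conj(-sqrt(5)/2 - 1/2) + 2*(2 + 2*sqrt(5))*conj(-1/2 + sqrt(5)/2) + 2*(1 + sqrt(5))*conj(-1/2 + sqrt(5)/2) + 2*(2 - 2*sqrt(5))*conj(-sqrt(5)/2 - 1/2) + 5*(2)*conj(0) + 5*(4)*conj(0)]
      = (1/20)[(24) + (12) + (4) + (8) + (4) + (8) + (0) + (0)] = 60/20 = 3
Dimension check: dim(rho) = sum (mult * dim) = 3*1 + 0*1 + 0*1 + 1*1 + 1*2 + 0*2 + 0*2 + 3*2 = 12 = chi_rho(e) = 12.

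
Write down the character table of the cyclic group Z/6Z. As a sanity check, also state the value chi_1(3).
Character table of Z/6Z (irreps indexed chi_0,...,chi_5 with chi_k(m) = zeta_6^(k*m), zeta_6 = exp(2*pi*i/6)):
  irrep \ class  {0} (size 1)  {1} (size 1)    {2} (size 1)    {3} (size 1)  {4} (size 1)    {5} (size 1)  
  chi_0          1             1               1               1             1               1             
  chi_1          1             exp(I*pi/3)     exp(2*I*pi/3)   -1            exp(-2*I*pi/3)  exp(-I*pi/3)  
  chi_2          1             exp(2*I*pi/3)   exp(-2*I*pi/3)  1             exp(2*I*pi/3)   exp(-2*I*pi/3)
  chi_3          1             -1              1               -1            1               -1            
  chi_4          1             exp(-2*I*pi/3)  exp(2*I*pi/3)   1             exp(-2*I*pi/3)  exp(2*I*pi/3) 
  chi_5          1             exp(-I*pi/3)    exp(-2*I*pi/3)  -1            exp(2*I*pi/3)   exp(I*pi/3)   

Spot check: chi_1(3) = zeta_6^(1*3) = zeta_6^3 = -1.

Proof sketch: Z/6Z is abelian, so all 6 irreducible complex representations are 1-dimensional. They are given by chi_k(m) = zeta_6^(k*m) for k = 0,...,5. Row orthogonality: sum_m chi_k(m) conj(chi_l(m)) = 6 * [k = l].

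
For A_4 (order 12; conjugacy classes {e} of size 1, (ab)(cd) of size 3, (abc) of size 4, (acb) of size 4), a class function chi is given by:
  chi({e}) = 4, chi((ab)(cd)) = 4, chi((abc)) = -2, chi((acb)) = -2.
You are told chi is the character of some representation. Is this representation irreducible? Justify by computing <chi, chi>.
Not irreducible (reducible): <chi, chi> = 8 > 1.

Why: <chi, chi> = (1/|G|) sum_C |C| * |chi(C)|^2 = (1/12)[1*|4|^2 + 3*|4|^2 + 4*|-2|^2 + 4*|-2|^2]
  = (1/12)[(16) + (48) + (16) + (16)] = 96/12 = 8.
(Exp terms are combined using exp(i*s)*conj(exp(i*t)) = exp(i*(s-t)), and sums of them are collapsed using the identity that for every m > 1 the m distinct m-th roots of unity sum to 0, e.g. 1 + exp(2*I*pi/3) + exp(-2*I*pi/3) = 0.)
A character is irreducible iff <chi, chi> = 1, so this representation is reducible.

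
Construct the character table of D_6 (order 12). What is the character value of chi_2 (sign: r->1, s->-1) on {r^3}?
Conjugacy classes: {e} of size 1, {r^3} of size 1, {r^1, r^5} of size 2, {r^2, r^4} of size 2, {s, sr^2, ...} of size 3, {sr, sr^3, ...} of size 3.
Character table:
  irrep \ class              {e} (size 1)  {r^3} (size 1)  {r^1, r^5} (size 2)  {r^2, r^4} (size 2)  {s, sr^2, ...} (size 3)  {sr, sr^3, ...} (size 3)
  chi_1 (triv)               1             1               1                    1                    1                        1                       
  chi_2 (sign: r->1, s->-1)  1             1               1                    1                    -1                       -1                      
  chi_3 (r->-1, s->1)        1             -1              -1                   1                    1                        -1                      
  chi_4 (r->-1, s->-1)       1             -1              -1                   1                    -1                       1                       
  chi_5 (2d, j=1)            2             -2              1                    -1                   0                        0                       
  chi_6 (2d, j=2)            2             2               -1                   -1                   0                        0                       

Spot check: chi_2 (sign: r->1, s->-1) on {r^3} = 1.

Solution. D_6 has order 2*6 = 12 with 6 conjugacy classes, hence 6 irreducibles. Sum of squared dims 1 + 1 + 1 + 1 + 4 + 4 = 12 = |G|. Linear characters come from the abelianisation; the 2-dimensional irreps have character r^k -> 2*cos(2*pi*j*k/6), reflections -> 0.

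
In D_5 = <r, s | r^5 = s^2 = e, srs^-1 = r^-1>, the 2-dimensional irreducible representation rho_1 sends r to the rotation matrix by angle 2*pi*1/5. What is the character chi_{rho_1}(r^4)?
chi_{rho_1}(r^4) = 2*cos(2*pi*1*4/5) = -1/2 + sqrt(5)/2

Reasoning: rho_1(r^4) is rotation by angle 2*pi*1*4/5, whose trace is 2*cos(2*pi*1*4/5) = -1/2 + sqrt(5)/2.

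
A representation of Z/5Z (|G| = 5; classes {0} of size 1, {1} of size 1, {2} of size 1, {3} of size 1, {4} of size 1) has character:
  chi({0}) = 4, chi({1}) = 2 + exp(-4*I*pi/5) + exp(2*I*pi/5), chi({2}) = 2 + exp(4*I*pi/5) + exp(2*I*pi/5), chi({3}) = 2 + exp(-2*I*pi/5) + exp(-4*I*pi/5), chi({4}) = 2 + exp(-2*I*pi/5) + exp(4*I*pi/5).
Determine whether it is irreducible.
Not irreducible (reducible): <chi, chi> = 6 > 1.

<chi, chi> = (1/|G|) sum_C |C| * |chi(C)|^2 = (1/5)[1*|4|^2 + 1*|2 + exp(-4*I*pi/5) + exp(2*I*pi/5)|^2 + 1*|2 + exp(4*I*pi/5) + exp(2*I*pi/5)|^2 + 1*|2 + exp(-2*I*pi/5) + exp(-4*I*pi/5)|^2 + 1*|2 + exp(-2*I*pi/5) + exp(4*I*pi/5)|^2]
  = (1/5)[(16) + (6 + 2*exp(-2*I*pi/5) + 3*exp(-4*I*pi/5) + 3*exp(4*I*pi/5) + 2*exp(2*I*pi/5)) + (6 + 3*exp(-2*I*pi/5) + 2*exp(-4*I*pi/5) + 2*exp(4*I*pi/5) + 3*exp(2*I*pi/5)) + (6 + 3*exp(-2*I*pi/5) + 2*exp(-4*I*pi/5) + 2*exp(4*I*pi/5) + 3*exp(2*I*pi/5)) + (6 + 2*exp(-2*I*pi/5) + 3*exp(-4*I*pi/5) + 3*exp(4*I*pi/5) + 2*exp(2*I*pi/5))] = 30/5 = 6.
(Exp terms are combined using exp(i*s)*conj(exp(i*t)) = exp(i*(s-t)), and sums of them are collapsed using the identity that for every m > 1 the m distinct m-th roots of unity sum to 0, e.g. 1 + exp(2*I*pi/3) + exp(-2*I*pi/3) = 0.)
A character is irreducible iff <chi, chi> = 1, so this representation is reducible.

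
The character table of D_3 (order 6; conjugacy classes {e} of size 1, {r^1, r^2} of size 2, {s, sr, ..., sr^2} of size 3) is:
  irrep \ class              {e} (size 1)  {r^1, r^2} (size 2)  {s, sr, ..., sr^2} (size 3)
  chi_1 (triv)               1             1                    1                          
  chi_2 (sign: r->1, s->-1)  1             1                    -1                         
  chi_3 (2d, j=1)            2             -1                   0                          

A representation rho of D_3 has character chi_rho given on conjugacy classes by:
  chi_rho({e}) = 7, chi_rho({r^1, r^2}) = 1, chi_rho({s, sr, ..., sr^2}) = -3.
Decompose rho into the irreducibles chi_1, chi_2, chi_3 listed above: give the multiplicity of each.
Multiplicities: chi_1: 0, chi_2: 3, chi_3: 2.

Reasoning: Use <chi_rho, chi> = (1/|G|) sum_C |C| * chi_rho(C) * conj(chi(C)) with |G| = 6 for each irreducible chi in the table:
  <chi_rho, chi_1> = (1/6)[1*(7)*conj(1) + 2*(1)*conj(1) + 3*(-3)*conj(1)]
      = (1/6)[(7) + (2) + (-9)] = 0/6 = 0
  <chi_rho, chi_2> = (1/6)[1*(7)*conj(1) + 2*(1)*conj(1) + 3*(-3)*conj(-1)]
      = (1/6)[(7) + (2) + (9)] = 18/6 = 3
  <chi_rho, chi_3> = (1/6)[1*(7)*conj(2) + 2*(1)*conj(-1) + 3*(-3)*conj(0)]
      = (1/6)[(14) + (-2) + (0)] = 12/6 = 2
Dimension check: dim(rho) = sum (mult * dim) = 0*1 + 3*1 + 2*2 = 7 = chi_rho(e) = 7.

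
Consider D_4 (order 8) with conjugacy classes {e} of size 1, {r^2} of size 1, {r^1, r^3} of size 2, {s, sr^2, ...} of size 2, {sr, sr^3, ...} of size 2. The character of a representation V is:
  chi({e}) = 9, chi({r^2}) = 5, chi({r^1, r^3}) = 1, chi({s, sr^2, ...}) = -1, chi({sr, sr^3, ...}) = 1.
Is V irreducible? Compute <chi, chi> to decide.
Not irreducible (reducible): <chi, chi> = 14 > 1.

Working: <chi, chi> = (1/|G|) sum_C |C| * |chi(C)|^2 = (1/8)[1*|9|^2 + 1*|5|^2 + 2*|1|^2 + 2*|-1|^2 + 2*|1|^2]
  = (1/8)[(81) + (25) + (2) + (2) + (2)] = 112/8 = 14.
A character is irreducible iff <chi, chi> = 1, so this representation is reducible.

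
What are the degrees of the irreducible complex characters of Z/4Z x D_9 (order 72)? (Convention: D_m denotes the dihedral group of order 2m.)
Dimensions: 1, 1, 1, 1, 1, 1, 1, 1, 2, 2, 2, 2, 2, 2, 2, 2, 2, 2, 2, 2, 2, 2, 2, 2

Solution. There are 24 irreducibles (= number of conjugacy classes). Their dimensions d_i satisfy sum d_i^2 = |G| = 72: 1 + 1 + 1 + 1 + 1 + 1 + 1 + 1 + 4 + 4 + 4 + 4 + 4 + 4 + 4 + 4 + 4 + 4 + 4 + 4 + 4 + 4 + 4 + 4 = 72. (For the product with Z/4Z: each of the 4 1-dim characters of Z/4Z tensors with each irrep of D_9, giving 4 copies of each D_9-dimension.)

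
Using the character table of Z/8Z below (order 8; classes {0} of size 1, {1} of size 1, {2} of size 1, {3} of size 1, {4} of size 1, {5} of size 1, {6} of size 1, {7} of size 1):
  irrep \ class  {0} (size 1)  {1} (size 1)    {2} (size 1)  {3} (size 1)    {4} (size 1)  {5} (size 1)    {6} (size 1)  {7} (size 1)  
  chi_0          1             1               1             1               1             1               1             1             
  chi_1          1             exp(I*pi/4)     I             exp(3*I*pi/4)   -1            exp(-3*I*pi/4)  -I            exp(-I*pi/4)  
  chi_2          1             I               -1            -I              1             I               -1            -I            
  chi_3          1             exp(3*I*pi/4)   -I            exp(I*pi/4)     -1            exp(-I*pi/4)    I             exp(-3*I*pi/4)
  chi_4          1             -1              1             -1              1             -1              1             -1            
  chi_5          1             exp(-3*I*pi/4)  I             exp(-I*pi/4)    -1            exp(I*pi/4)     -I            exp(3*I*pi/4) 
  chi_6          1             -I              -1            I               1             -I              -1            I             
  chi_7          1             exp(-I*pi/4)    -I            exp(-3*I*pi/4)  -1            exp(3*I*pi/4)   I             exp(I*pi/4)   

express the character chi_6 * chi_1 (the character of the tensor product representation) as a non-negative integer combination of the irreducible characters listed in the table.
chi_6 tensor chi_1 = chi_7 (all other irreducibles have multiplicity 0).

Derivation: The character of a tensor product is the pointwise product (chi_6 * chi_1)(C) = chi_6(C) * chi_1(C):
  {0}: (1)*(1), {1}: (-I)*(exp(I*pi/4)), {2}: (-1)*(I), {3}: (I)*(exp(3*I*pi/4)), {4}: (1)*(-1), {5}: (-I)*(exp(-3*I*pi/4)), {6}: (-1)*(-I), {7}: (I)*(exp(-I*pi/4))
so (chi_6 * chi_1) takes values
  {0} -> 1, {1} -> -exp(3*I*pi/4), {2} -> -I, {3} -> exp(-3*I*pi/4), {4} -> -1, {5} -> -exp(-I*pi/4), {6} -> I, {7} -> exp(I*pi/4).
Now take the inner product of this character with each irreducible chi from the table, <chi_6*chi_1, chi> = (1/8) sum_C |C| (chi_6*chi_1)(C) conj(chi(C)):
  <chi_6*chi_1, chi_0> = (1/8)[1*(1)*conj(1) + 1*(-exp(3*I*pi/4))*conj(1) + 1*(-I)*conj(1) + 1*(exp(-3*I*pi/4))*conj(1) + 1*(-1)*conj(1) + 1*(-exp(-I*pi/4))*conj(1) + 1*(I)*conj(1) + 1*(exp(I*pi/4))*conj(1)]
      = (1/8)[(1) + (-exp(3*I*pi/4)) + (-I) + (exp(-3*I*pi/4)) + (-1) + (-exp(-I*pi/4)) + (I) + (exp(I*pi/4))] = 0/8 = 0
  <chi_6*chi_1, chi_1> = (1/8)[1*(1)*conj(1) + 1*(-exp(3*I*pi/4))*conj(exp(I*pi/4)) + 1*(-I)*conj(I) + 1*(exp(-3*I*pi/4))*conj(exp(3*I*pi/4)) + 1*(-1)*conj(-1) + 1*(-exp(-I*pi/4))*conj(exp(-3*I*pi/4)) + 1*(I)*conj(-I) + 1*(exp(I*pi/4))*conj(exp(-I*pi/4))]
      = (1/8)[(1) + (-I) + (-1) + (I) + (1) + (-I) + (-1) + (I)] = 0/8 = 0
  <chi_6*chi_1, chi_2> = (1/8)[1*(1)*conj(1) + 1*(-exp(3*I*pi/4))*conj(I) + 1*(-I)*conj(-1) + 1*(exp(-3*I*pi/4))*conj(-I) + 1*(-1)*conj(1) + 1*(-exp(-I*pi/4))*conj(I) + 1*(I)*conj(-1) + 1*(exp(I*pi/4))*conj(-I)]
      = (1/8)[(1) + (exp(-3*I*pi/4)) + (I) + (exp(-I*pi/4)) + (-1) + (exp(I*pi/4)) + (-I) + (exp(3*I*pi/4))] = 0/8 = 0
  <chi_6*chi_1, chi_3> = (1/8)[1*(1)*conj(1) + 1*(-exp(3*I*pi/4))*conj(exp(3*I*pi/4)) + 1*(-I)*conj(-I) + 1*(exp(-3*I*pi/4))*conj(exp(I*pi/4)) + 1*(-1)*conj(-1) + 1*(-exp(-I*pi/4))*conj(exp(-I*pi/4)) + 1*(I)*conj(I) + 1*(exp(I*pi/4))*conj(exp(-3*I*pi/4))]
      = (1/8)[(1) + (-1) + (1) + (-1) + (1) + (-1) + (1) + (-1)] = 0/8 = 0
  <chi_6*chi_1, chi_4> = (1/8)[1*(1)*conj(1) + 1*(-exp(3*I*pi/4))*conj(-1) + 1*(-I)*conj(1) + 1*(exp(-3*I*pi/4))*conj(-1) + 1*(-1)*conj(1) + 1*(-exp(-I*pi/4))*conj(-1) + 1*(I)*conj(1) + 1*(exp(I*pi/4))*conj(-1)]
      = (1/8)[(1) + (exp(3*I*pi/4)) + (-I) + (-exp(-3*I*pi/4)) + (-1) + (exp(-I*pi/4)) + (I) + (-exp(I*pi/4))] = 0/8 = 0
  <chi_6*chi_1, chi_5> = (1/8)[1*(1)*conj(1) + 1*(-exp(3*I*pi/4))*conj(exp(-3*I*pi/4)) + 1*(-I)*conj(I) + 1*(exp(-3*I*pi/4))*conj(exp(-I*pi/4)) + 1*(-1)*conj(-1) + 1*(-exp(-I*pi/4))*conj(exp(I*pi/4)) + 1*(I)*conj(-I) + 1*(exp(I*pi/4))*conj(exp(3*I*pi/4))]
      = (1/8)[(1) + (I) + (-1) + (-I) + (1) + (I) + (-1) + (-I)] = 0/8 = 0
  <chi_6*chi_1, chi_6> = (1/8)[1*(1)*conj(1) + 1*(-exp(3*I*pi/4))*conj(-I) + 1*(-I)*conj(-1) + 1*(exp(-3*I*pi/4))*conj(I) + 1*(-1)*conj(1) + 1*(-exp(-I*pi/4))*conj(-I) + 1*(I)*conj(-1) + 1*(exp(I*pi/4))*conj(I)]
      = (1/8)[(1) + (-exp(-3*I*pi/4)) + (I) + (-exp(-I*pi/4)) + (-1) + (-exp(I*pi/4)) + (-I) + (-exp(3*I*pi/4))] = 0/8 = 0
  <chi_6*chi_1, chi_7> = (1/8)[1*(1)*conj(1) + 1*(-exp(3*I*pi/4))*conj(exp(-I*pi/4)) + 1*(-I)*conj(-I) + 1*(exp(-3*I*pi/4))*conj(exp(-3*I*pi/4)) + 1*(-1)*conj(-1) + 1*(-exp(-I*pi/4))*conj(exp(3*I*pi/4)) + 1*(I)*conj(I) + 1*(exp(I*pi/4))*conj(exp(I*pi/4))]
      = (1/8)[(1) + (1) + (1) + (1) + (1) + (1) + (1) + (1)] = 8/8 = 1
(Exp terms are combined using exp(i*s)*conj(exp(i*t)) = exp(i*(s-t)), and sums of them are collapsed using the identity that for every m > 1 the m distinct m-th roots of unity sum to 0, e.g. 1 + exp(2*I*pi/3) + exp(-2*I*pi/3) = 0.)
Hence the multiplicities are chi_7: 1. Dimension check: dim(chi_6)*dim(chi_1) = 1*1 = 1 and sum (mult * dim) = 1*1 = 1.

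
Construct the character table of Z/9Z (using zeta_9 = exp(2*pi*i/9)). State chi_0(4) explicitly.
Character table of Z/9Z (irreps indexed chi_0,...,chi_8 with chi_k(m) = zeta_9^(k*m), zeta_9 = exp(2*pi*i/9)):
  irrep \ class  {0} (size 1)  {1} (size 1)    {2} (size 1)    {3} (size 1)    {4} (size 1)    {5} (size 1)    {6} (size 1)    {7} (size 1)    {8} (size 1)  
  chi_0          1             1               1               1               1               1               1               1               1             
  chi_1          1             exp(2*I*pi/9)   exp(4*I*pi/9)   exp(2*I*pi/3)   exp(8*I*pi/9)   exp(-8*I*pi/9)  exp(-2*I*pi/3)  exp(-4*I*pi/9)  exp(-2*I*pi/9)
  chi_2          1             exp(4*I*pi/9)   exp(8*I*pi/9)   exp(-2*I*pi/3)  exp(-2*I*pi/9)  exp(2*I*pi/9)   exp(2*I*pi/3)   exp(-8*I*pi/9)  exp(-4*I*pi/9)
  chi_3          1             exp(2*I*pi/3)   exp(-2*I*pi/3)  1               exp(2*I*pi/3)   exp(-2*I*pi/3)  1               exp(2*I*pi/3)   exp(-2*I*pi/3)
  chi_4          1             exp(8*I*pi/9)   exp(-2*I*pi/9)  exp(2*I*pi/3)   exp(-4*I*pi/9)  exp(4*I*pi/9)   exp(-2*I*pi/3)  exp(2*I*pi/9)   exp(-8*I*pi/9)
  chi_5          1             exp(-8*I*pi/9)  exp(2*I*pi/9)   exp(-2*I*pi/3)  exp(4*I*pi/9)   exp(-4*I*pi/9)  exp(2*I*pi/3)   exp(-2*I*pi/9)  exp(8*I*pi/9) 
  chi_6          1             exp(-2*I*pi/3)  exp(2*I*pi/3)   1               exp(-2*I*pi/3)  exp(2*I*pi/3)   1               exp(-2*I*pi/3)  exp(2*I*pi/3) 
  chi_7          1             exp(-4*I*pi/9)  exp(-8*I*pi/9)  exp(2*I*pi/3)   exp(2*I*pi/9)   exp(-2*I*pi/9)  exp(-2*I*pi/3)  exp(8*I*pi/9)   exp(4*I*pi/9) 
  chi_8          1             exp(-2*I*pi/9)  exp(-4*I*pi/9)  exp(-2*I*pi/3)  exp(-8*I*pi/9)  exp(8*I*pi/9)   exp(2*I*pi/3)   exp(4*I*pi/9)   exp(2*I*pi/9) 

Spot check: chi_0(4) = zeta_9^(0*4) = zeta_9^0 = 1.

Derivation: Z/9Z is abelian, so all 9 irreducible complex representations are 1-dimensional. They are given by chi_k(m) = zeta_9^(k*m) for k = 0,...,8. Row orthogonality: sum_m chi_k(m) conj(chi_l(m)) = 9 * [k = l].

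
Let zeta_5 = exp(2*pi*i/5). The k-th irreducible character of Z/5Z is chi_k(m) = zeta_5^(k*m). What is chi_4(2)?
chi_4(2) = zeta_5^8 = exp(-4*I*pi/5)

Derivation: chi_4(2) = zeta_5^(4*2) = zeta_5^8. Since zeta_5^5 = 1, this equals zeta_5^3 = exp(2*pi*i*3/5) = exp(-4*I*pi/5).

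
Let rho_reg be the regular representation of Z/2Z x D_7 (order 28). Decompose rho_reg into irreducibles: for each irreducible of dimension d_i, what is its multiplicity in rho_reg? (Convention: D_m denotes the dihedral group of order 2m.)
Each irreducible V_i of dimension d_i appears with multiplicity d_i, i.e. rho_reg = (direct sum over all irreducibles V_i) d_i V_i. The irreducible dimensions for Z/2Z x D_7 are 1, 1, 1, 1, 2, 2, 2, 2, 2, 2: 4 irreducibles of dimension 1, each with multiplicity 1; 6 irreducibles of dimension 2, each with multiplicity 2. Total dimension 4*1*1 + 6*2*2 = 28 = |G|.

Proof sketch: General theorem: in the regular representation of a finite group G, each irreducible appears with multiplicity equal to its dimension. Check: dim(rho_reg) = sum d_i^2 = 1 + 1 + 1 + 1 + 4 + 4 + 4 + 4 + 4 + 4 = 28 = |G|.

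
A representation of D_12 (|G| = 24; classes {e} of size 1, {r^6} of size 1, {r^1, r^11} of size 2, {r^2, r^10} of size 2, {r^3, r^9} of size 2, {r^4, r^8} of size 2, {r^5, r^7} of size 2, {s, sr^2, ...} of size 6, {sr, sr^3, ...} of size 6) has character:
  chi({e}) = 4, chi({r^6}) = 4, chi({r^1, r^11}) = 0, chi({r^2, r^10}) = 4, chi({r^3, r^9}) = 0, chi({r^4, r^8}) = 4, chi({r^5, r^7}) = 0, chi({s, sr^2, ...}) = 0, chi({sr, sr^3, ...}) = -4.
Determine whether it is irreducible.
Not irreducible (reducible): <chi, chi> = 8 > 1.

<chi, chi> = (1/|G|) sum_C |C| * |chi(C)|^2 = (1/24)[1*|4|^2 + 1*|4|^2 + 2*|0|^2 + 2*|4|^2 + 2*|0|^2 + 2*|4|^2 + 2*|0|^2 + 6*|0|^2 + 6*|-4|^2]
  = (1/24)[(16) + (16) + (0) + (32) + (0) + (32) + (0) + (0) + (96)] = 192/24 = 8.
A character is irreducible iff <chi, chi> = 1, so this representation is reducible.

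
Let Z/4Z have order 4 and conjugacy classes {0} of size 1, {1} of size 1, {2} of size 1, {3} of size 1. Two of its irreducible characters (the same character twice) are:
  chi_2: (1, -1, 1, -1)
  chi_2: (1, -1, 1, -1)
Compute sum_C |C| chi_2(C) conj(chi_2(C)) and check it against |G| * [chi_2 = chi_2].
Sum = 4 = |G| = 4; so <chi_2, chi_2> = 1 (norm-1 confirms irreducibility).

Solution. Compute term by term over conjugacy classes (|C| * chi_2(C) * conj(chi_2(C))):
  1*(1)*conj(1) + 1*(-1)*conj(-1) + 1*(1)*conj(1) + 1*(-1)*conj(-1)
  = (1) + (1) + (1) + (1)
  = 4.
(Exp terms are combined using exp(i*s)*conj(exp(i*t)) = exp(i*(s-t)), and sums of them are collapsed using the identity that for every m > 1 the m distinct m-th roots of unity sum to 0, e.g. 1 + exp(2*I*pi/3) + exp(-2*I*pi/3) = 0.)
Dividing by |G| = 4 gives 4/4 = 1, matching the row-orthogonality relation <chi_2, chi_2> = [chi_2 = chi_2].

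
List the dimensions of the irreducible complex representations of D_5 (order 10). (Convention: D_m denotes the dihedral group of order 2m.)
Dimensions: 1, 1, 2, 2

Reasoning: There are 4 irreducibles (= number of conjugacy classes). Their dimensions d_i satisfy sum d_i^2 = |G| = 10: 1 + 1 + 4 + 4 = 10.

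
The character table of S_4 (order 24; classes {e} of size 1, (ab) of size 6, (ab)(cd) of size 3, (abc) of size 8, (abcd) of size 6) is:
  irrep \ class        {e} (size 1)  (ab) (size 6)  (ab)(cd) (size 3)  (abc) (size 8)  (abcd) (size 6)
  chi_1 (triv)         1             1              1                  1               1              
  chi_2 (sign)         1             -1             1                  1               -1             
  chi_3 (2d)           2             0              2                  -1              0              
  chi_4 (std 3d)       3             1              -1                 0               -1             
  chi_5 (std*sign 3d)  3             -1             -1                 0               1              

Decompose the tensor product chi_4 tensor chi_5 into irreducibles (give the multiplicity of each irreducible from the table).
chi_4 tensor chi_5 = chi_2 + chi_3 + chi_4 + chi_5 (all other irreducibles have multiplicity 0).

Why: The character of a tensor product is the pointwise product (chi_4 * chi_5)(C) = chi_4(C) * chi_5(C):
  {e}: (3)*(3), (ab): (1)*(-1), (ab)(cd): (-1)*(-1), (abc): (0)*(0), (abcd): (-1)*(1)
so (chi_4 * chi_5) takes values
  {e} -> 9, (ab) -> -1, (ab)(cd) -> 1, (abc) -> 0, (abcd) -> -1.
Now take the inner product of this character with each irreducible chi from the table, <chi_4*chi_5, chi> = (1/24) sum_C |C| (chi_4*chi_5)(C) conj(chi(C)):
  <chi_4*chi_5, chi_1> = (1/24)[1*(9)*conj(1) + 6*(-1)*conj(1) + 3*(1)*conj(1) + 8*(0)*conj(1) + 6*(-1)*conj(1)]
      = (1/24)[(9) + (-6) + (3) + (0) + (-6)] = 0/24 = 0
  <chi_4*chi_5, chi_2> = (1/24)[1*(9)*conj(1) + 6*(-1)*conj(-1) + 3*(1)*conj(1) + 8*(0)*conj(1) + 6*(-1)*conj(-1)]
      = (1/24)[(9) + (6) + (3) + (0) + (6)] = 24/24 = 1
  <chi_4*chi_5, chi_3> = (1/24)[1*(9)*conj(2) + 6*(-1)*conj(0) + 3*(1)*conj(2) + 8*(0)*conj(-1) + 6*(-1)*conj(0)]
      = (1/24)[(18) + (0) + (6) + (0) + (0)] = 24/24 = 1
  <chi_4*chi_5, chi_4> = (1/24)[1*(9)*conj(3) + 6*(-1)*conj(1) + 3*(1)*conj(-1) + 8*(0)*conj(0) + 6*(-1)*conj(-1)]
      = (1/24)[(27) + (-6) + (-3) + (0) + (6)] = 24/24 = 1
  <chi_4*chi_5, chi_5> = (1/24)[1*(9)*conj(3) + 6*(-1)*conj(-1) + 3*(1)*conj(-1) + 8*(0)*conj(0) + 6*(-1)*conj(1)]
      = (1/24)[(27) + (6) + (-3) + (0) + (-6)] = 24/24 = 1
Hence the multiplicities are chi_2: 1, chi_3: 1, chi_4: 1, chi_5: 1. Dimension check: dim(chi_4)*dim(chi_5) = 3*3 = 9 and sum (mult * dim) = 1*1 + 1*2 + 1*3 + 1*3 = 9.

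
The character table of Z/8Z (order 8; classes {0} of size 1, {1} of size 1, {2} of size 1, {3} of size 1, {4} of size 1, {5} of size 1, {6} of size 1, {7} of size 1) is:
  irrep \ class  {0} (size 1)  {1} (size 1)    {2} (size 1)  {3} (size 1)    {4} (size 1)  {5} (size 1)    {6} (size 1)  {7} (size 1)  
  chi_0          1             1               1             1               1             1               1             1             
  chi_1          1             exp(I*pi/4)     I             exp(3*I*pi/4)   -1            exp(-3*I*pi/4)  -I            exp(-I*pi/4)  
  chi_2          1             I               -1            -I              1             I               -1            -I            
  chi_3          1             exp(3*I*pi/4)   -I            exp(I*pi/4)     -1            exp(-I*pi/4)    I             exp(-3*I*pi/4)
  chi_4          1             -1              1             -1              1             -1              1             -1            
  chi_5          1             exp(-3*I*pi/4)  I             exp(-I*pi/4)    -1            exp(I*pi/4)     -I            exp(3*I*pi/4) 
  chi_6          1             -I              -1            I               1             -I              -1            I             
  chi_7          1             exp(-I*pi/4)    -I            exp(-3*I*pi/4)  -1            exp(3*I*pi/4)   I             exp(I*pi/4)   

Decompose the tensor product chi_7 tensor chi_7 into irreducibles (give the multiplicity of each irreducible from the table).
chi_7 tensor chi_7 = chi_6 (all other irreducibles have multiplicity 0).

Why: The character of a tensor product is the pointwise product (chi_7 * chi_7)(C) = chi_7(C) * chi_7(C):
  {0}: (1)*(1), {1}: (exp(-I*pi/4))*(exp(-I*pi/4)), {2}: (-I)*(-I), {3}: (exp(-3*I*pi/4))*(exp(-3*I*pi/4)), {4}: (-1)*(-1), {5}: (exp(3*I*pi/4))*(exp(3*I*pi/4)), {6}: (I)*(I), {7}: (exp(I*pi/4))*(exp(I*pi/4))
so (chi_7 * chi_7) takes values
  {0} -> 1, {1} -> -I, {2} -> -1, {3} -> I, {4} -> 1, {5} -> -I, {6} -> -1, {7} -> I.
Now take the inner product of this character with each irreducible chi from the table, <chi_7*chi_7, chi> = (1/8) sum_C |C| (chi_7*chi_7)(C) conj(chi(C)):
  <chi_7*chi_7, chi_0> = (1/8)[1*(1)*conj(1) + 1*(-I)*conj(1) + 1*(-1)*conj(1) + 1*(I)*conj(1) + 1*(1)*conj(1) + 1*(-I)*conj(1) + 1*(-1)*conj(1) + 1*(I)*conj(1)]
      = (1/8)[(1) + (-I) + (-1) + (I) + (1) + (-I) + (-1) + (I)] = 0/8 = 0
  <chi_7*chi_7, chi_1> = (1/8)[1*(1)*conj(1) + 1*(-I)*conj(exp(I*pi/4)) + 1*(-1)*conj(I) + 1*(I)*conj(exp(3*I*pi/4)) + 1*(1)*conj(-1) + 1*(-I)*conj(exp(-3*I*pi/4)) + 1*(-1)*conj(-I) + 1*(I)*conj(exp(-I*pi/4))]
      = (1/8)[(1) + (-exp(I*pi/4)) + (I) + (exp(-I*pi/4)) + (-1) + (-exp(-3*I*pi/4)) + (-I) + (exp(3*I*pi/4))] = 0/8 = 0
  <chi_7*chi_7, chi_2> = (1/8)[1*(1)*conj(1) + 1*(-I)*conj(I) + 1*(-1)*conj(-1) + 1*(I)*conj(-I) + 1*(1)*conj(1) + 1*(-I)*conj(I) + 1*(-1)*conj(-1) + 1*(I)*conj(-I)]
      = (1/8)[(1) + (-1) + (1) + (-1) + (1) + (-1) + (1) + (-1)] = 0/8 = 0
  <chi_7*chi_7, chi_3> = (1/8)[1*(1)*conj(1) + 1*(-I)*conj(exp(3*I*pi/4)) + 1*(-1)*conj(-I) + 1*(I)*conj(exp(I*pi/4)) + 1*(1)*conj(-1) + 1*(-I)*conj(exp(-I*pi/4)) + 1*(-1)*conj(I) + 1*(I)*conj(exp(-3*I*pi/4))]
      = (1/8)[(1) + (-exp(-I*pi/4)) + (-I) + (exp(I*pi/4)) + (-1) + (-exp(3*I*pi/4)) + (I) + (exp(-3*I*pi/4))] = 0/8 = 0
  <chi_7*chi_7, chi_4> = (1/8)[1*(1)*conj(1) + 1*(-I)*conj(-1) + 1*(-1)*conj(1) + 1*(I)*conj(-1) + 1*(1)*conj(1) + 1*(-I)*conj(-1) + 1*(-1)*conj(1) + 1*(I)*conj(-1)]
      = (1/8)[(1) + (I) + (-1) + (-I) + (1) + (I) + (-1) + (-I)] = 0/8 = 0
  <chi_7*chi_7, chi_5> = (1/8)[1*(1)*conj(1) + 1*(-I)*conj(exp(-3*I*pi/4)) + 1*(-1)*conj(I) + 1*(I)*conj(exp(-I*pi/4)) + 1*(1)*conj(-1) + 1*(-I)*conj(exp(I*pi/4)) + 1*(-1)*conj(-I) + 1*(I)*conj(exp(3*I*pi/4))]
      = (1/8)[(1) + (-exp(-3*I*pi/4)) + (I) + (exp(3*I*pi/4)) + (-1) + (-exp(I*pi/4)) + (-I) + (exp(-I*pi/4))] = 0/8 = 0
  <chi_7*chi_7, chi_6> = (1/8)[1*(1)*conj(1) + 1*(-I)*conj(-I) + 1*(-1)*conj(-1) + 1*(I)*conj(I) + 1*(1)*conj(1) + 1*(-I)*conj(-I) + 1*(-1)*conj(-1) + 1*(I)*conj(I)]
      = (1/8)[(1) + (1) + (1) + (1) + (1) + (1) + (1) + (1)] = 8/8 = 1
  <chi_7*chi_7, chi_7> = (1/8)[1*(1)*conj(1) + 1*(-I)*conj(exp(-I*pi/4)) + 1*(-1)*conj(-I) + 1*(I)*conj(exp(-3*I*pi/4)) + 1*(1)*conj(-1) + 1*(-I)*conj(exp(3*I*pi/4)) + 1*(-1)*conj(I) + 1*(I)*conj(exp(I*pi/4))]
      = (1/8)[(1) + (-exp(3*I*pi/4)) + (-I) + (exp(-3*I*pi/4)) + (-1) + (-exp(-I*pi/4)) + (I) + (exp(I*pi/4))] = 0/8 = 0
(Exp terms are combined using exp(i*s)*conj(exp(i*t)) = exp(i*(s-t)), and sums of them are collapsed using the identity that for every m > 1 the m distinct m-th roots of unity sum to 0, e.g. 1 + exp(2*I*pi/3) + exp(-2*I*pi/3) = 0.)
Hence the multiplicities are chi_6: 1. Dimension check: dim(chi_7)*dim(chi_7) = 1*1 = 1 and sum (mult * dim) = 1*1 = 1.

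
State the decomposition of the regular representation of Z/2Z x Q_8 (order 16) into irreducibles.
Each irreducible V_i of dimension d_i appears with multiplicity d_i, i.e. rho_reg = (direct sum over all irreducibles V_i) d_i V_i. The irreducible dimensions for Z/2Z x Q_8 are 1, 1, 1, 1, 1, 1, 1, 1, 2, 2: 8 irreducibles of dimension 1, each with multiplicity 1; 2 irreducibles of dimension 2, each with multiplicity 2. Total dimension 8*1*1 + 2*2*2 = 16 = |G|.

Solution. General theorem: in the regular representation of a finite group G, each irreducible appears with multiplicity equal to its dimension. Check: dim(rho_reg) = sum d_i^2 = 1 + 1 + 1 + 1 + 1 + 1 + 1 + 1 + 4 + 4 = 16 = |G|.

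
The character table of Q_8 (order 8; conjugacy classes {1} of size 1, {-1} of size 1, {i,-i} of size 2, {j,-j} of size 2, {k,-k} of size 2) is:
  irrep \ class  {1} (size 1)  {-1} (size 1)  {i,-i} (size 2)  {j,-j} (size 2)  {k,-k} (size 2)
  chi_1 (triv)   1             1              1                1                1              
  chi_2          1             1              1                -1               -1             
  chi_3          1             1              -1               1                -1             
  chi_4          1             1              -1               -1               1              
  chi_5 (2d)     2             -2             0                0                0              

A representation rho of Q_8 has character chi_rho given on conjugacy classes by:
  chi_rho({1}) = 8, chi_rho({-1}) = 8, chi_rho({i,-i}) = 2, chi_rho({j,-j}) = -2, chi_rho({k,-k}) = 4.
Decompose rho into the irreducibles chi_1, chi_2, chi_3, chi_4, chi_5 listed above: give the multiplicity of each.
Multiplicities: chi_1: 3, chi_2: 2, chi_3: 0, chi_4: 3, chi_5: 0.

Details: Use <chi_rho, chi> = (1/|G|) sum_C |C| * chi_rho(C) * conj(chi(C)) with |G| = 8 for each irreducible chi in the table:
  <chi_rho, chi_1> = (1/8)[1*(8)*conj(1) + 1*(8)*conj(1) + 2*(2)*conj(1) + 2*(-2)*conj(1) + 2*(4)*conj(1)]
      = (1/8)[(8) + (8) + (4) + (-4) + (8)] = 24/8 = 3
  <chi_rho, chi_2> = (1/8)[1*(8)*conj(1) + 1*(8)*conj(1) + 2*(2)*conj(1) + 2*(-2)*conj(-1) + 2*(4)*conj(-1)]
      = (1/8)[(8) + (8) + (4) + (4) + (-8)] = 16/8 = 2
  <chi_rho, chi_3> = (1/8)[1*(8)*conj(1) + 1*(8)*conj(1) + 2*(2)*conj(-1) + 2*(-2)*conj(1) + 2*(4)*conj(-1)]
      = (1/8)[(8) + (8) + (-4) + (-4) + (-8)] = 0/8 = 0
  <chi_rho, chi_4> = (1/8)[1*(8)*conj(1) + 1*(8)*conj(1) + 2*(2)*conj(-1) + 2*(-2)*conj(-1) + 2*(4)*conj(1)]
      = (1/8)[(8) + (8) + (-4) + (4) + (8)] = 24/8 = 3
  <chi_rho, chi_5> = (1/8)[1*(8)*conj(2) + 1*(8)*conj(-2) + 2*(2)*conj(0) + 2*(-2)*conj(0) + 2*(4)*conj(0)]
      = (1/8)[(16) + (-16) + (0) + (0) + (0)] = 0/8 = 0
Dimension check: dim(rho) = sum (mult * dim) = 3*1 + 2*1 + 0*1 + 3*1 + 0*2 = 8 = chi_rho(e) = 8.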